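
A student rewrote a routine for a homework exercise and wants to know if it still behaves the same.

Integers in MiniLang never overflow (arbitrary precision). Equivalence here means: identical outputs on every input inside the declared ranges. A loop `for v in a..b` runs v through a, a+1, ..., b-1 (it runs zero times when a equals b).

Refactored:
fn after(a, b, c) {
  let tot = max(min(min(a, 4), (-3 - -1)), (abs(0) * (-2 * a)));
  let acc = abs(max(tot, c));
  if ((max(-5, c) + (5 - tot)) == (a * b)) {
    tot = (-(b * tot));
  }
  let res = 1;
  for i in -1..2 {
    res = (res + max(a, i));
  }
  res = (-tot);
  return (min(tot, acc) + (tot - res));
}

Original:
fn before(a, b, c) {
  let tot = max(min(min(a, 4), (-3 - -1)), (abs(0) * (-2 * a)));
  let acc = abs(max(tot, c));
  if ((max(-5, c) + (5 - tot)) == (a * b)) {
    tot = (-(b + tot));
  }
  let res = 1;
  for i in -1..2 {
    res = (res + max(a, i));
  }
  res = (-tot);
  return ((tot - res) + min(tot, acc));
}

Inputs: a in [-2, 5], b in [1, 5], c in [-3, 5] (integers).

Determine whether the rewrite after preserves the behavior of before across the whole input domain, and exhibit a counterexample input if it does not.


These are not equivalent — on a=1, b=2, c=-3 the outputs split (-6 vs 0).
before: tot := 0 | acc := 0 | ((max(-5, c) + (5 - tot)) == (a * b)): true | tot := -2 | res := 1 | iter i=-1: | res := 2 | iter i=0: | res := 3 | iter i=1: | res := 4 | res := 2 | result -6
after: tot := 0 | acc := 0 | ((max(-5, c) + (5 - tot)) == (a * b)): true | tot := 0 | res := 1 | iter i=-1: | res := 2 | iter i=0: | res := 3 | iter i=1: | res := 4 | res := 0 | result 0
verdict: not equivalent; witness: a=1, b=2, c=-3


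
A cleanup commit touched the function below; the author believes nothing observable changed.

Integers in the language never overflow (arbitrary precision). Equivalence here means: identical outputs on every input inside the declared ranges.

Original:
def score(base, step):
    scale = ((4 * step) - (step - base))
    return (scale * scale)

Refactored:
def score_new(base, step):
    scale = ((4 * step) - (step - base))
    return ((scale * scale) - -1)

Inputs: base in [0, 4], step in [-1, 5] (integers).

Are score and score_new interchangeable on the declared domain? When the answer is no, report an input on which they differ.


On input base=0, step=-1, score returns 9 while score_new returns 10.
verdict: not equivalent; witness: base=0, step=-1


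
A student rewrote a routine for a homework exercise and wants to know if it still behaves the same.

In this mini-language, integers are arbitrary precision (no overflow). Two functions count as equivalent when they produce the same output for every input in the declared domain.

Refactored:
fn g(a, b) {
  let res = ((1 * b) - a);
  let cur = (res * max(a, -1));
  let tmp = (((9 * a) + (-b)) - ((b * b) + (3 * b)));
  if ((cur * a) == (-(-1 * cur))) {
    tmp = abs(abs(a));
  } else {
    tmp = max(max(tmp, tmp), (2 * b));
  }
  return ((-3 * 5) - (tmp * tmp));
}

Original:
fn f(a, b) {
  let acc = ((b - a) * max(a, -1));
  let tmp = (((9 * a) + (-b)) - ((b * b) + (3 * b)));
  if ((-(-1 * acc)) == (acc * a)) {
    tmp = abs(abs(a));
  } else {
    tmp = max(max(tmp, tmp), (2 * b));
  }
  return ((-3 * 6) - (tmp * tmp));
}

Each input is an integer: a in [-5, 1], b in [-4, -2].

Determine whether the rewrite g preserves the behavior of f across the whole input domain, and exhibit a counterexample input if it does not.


a=-5, b=-4 yields -82 from f but -79 from g.
verdict: not equivalent; witness: a=-5, b=-4


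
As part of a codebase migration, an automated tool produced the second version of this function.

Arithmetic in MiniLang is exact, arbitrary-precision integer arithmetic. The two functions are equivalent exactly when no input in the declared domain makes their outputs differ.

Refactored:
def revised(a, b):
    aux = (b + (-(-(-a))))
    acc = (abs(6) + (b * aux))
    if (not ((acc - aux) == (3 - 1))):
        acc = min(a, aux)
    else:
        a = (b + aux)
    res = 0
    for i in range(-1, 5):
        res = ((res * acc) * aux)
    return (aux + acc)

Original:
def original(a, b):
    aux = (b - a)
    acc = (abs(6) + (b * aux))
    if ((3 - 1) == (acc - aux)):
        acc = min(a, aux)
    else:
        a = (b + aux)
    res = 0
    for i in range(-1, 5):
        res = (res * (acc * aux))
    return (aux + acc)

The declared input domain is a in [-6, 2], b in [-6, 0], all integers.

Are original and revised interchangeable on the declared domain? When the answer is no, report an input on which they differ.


These are not equivalent — on a=-6, b=-6 the outputs split (6 vs -6).
original: aux = 0; acc = 6; ((3 - 1) == (acc - aux)) -> false; a = -6; res = 0; [i=-1]; res = 0; [i=0]; res = 0; [i=1]; res = 0; [i=2]; res = 0; [i=3]; res = 0; [i=4]; res = 0; return 6
revised: aux = 0; acc = 6; (not ((acc - aux) == (3 - 1))) -> true; acc = -6; res = 0; [i=-1]; res = 0; [i=0]; res = 0; [i=1]; res = 0; [i=2]; res = 0; [i=3]; res = 0; [i=4]; res = 0; return -6
verdict: not equivalent; witness: a=-6, b=-6


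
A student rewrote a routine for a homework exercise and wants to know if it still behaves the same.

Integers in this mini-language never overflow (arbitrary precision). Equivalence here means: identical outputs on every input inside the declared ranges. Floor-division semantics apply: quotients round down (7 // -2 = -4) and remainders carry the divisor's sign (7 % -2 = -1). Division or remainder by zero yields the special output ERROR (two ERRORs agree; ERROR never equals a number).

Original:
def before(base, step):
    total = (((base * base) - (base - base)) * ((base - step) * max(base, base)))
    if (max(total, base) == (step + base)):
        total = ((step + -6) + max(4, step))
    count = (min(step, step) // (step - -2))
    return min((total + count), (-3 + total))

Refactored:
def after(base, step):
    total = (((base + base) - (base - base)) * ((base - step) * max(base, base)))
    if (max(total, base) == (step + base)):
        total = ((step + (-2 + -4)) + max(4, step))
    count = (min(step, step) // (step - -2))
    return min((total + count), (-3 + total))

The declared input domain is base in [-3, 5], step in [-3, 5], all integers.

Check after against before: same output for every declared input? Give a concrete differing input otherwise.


Evaluate both at base=-3, step=-1.
before: total=54, then (max(total, base) == (step + base)) is false, then count=-1, then returns 51
after: total=-36, then (max(total, base) == (step + base)) is false, then count=-1, then returns -39
51 != -39, so the rewrite changes behavior.
verdict: not equivalent; witness: base=-3, step=-1


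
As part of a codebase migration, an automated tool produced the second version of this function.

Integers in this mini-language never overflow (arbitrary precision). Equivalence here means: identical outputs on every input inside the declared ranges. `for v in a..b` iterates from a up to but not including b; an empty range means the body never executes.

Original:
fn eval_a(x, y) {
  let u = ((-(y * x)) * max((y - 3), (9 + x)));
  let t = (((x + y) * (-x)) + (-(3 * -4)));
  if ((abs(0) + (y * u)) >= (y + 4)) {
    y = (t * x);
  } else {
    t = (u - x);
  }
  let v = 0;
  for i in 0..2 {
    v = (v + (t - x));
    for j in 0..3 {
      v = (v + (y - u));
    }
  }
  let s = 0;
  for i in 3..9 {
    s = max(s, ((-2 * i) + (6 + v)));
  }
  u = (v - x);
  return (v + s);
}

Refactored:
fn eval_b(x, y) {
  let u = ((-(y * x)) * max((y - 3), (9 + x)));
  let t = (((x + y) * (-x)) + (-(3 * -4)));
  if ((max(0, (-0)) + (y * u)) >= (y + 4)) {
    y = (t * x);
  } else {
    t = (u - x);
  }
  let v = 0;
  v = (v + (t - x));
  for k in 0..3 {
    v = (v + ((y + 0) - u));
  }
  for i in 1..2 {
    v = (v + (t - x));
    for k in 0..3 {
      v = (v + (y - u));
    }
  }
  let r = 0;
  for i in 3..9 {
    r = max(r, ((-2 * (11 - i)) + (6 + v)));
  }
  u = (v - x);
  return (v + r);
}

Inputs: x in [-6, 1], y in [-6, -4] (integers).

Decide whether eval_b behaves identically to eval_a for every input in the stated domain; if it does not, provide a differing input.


Equivalent — the differences include constant usage differs, plus min/max/abs usage differs, plus local variable names differ, plus loop structure differs, plus arithmetic usage differs, plus statement counts differ, yet no declared input distinguishes the two.
Tracing x=-6, y=-4: eval_a: u := -72 | t := -48 | ((abs(0) + (y * u)) >= (y + 4)): true | y := 288 | v := 0 | iter i=0: | v := -42 | iter j=0: | v := 318 | iter j=1: | v := 678 | iter j=2: | v := 1038 | iter i=1: | v := 996 | iter j=0: | v := 1356 | iter j=1: | v := 1716 | iter j=2: | v := 2076 | s := 0 | iter i=3: | s := 2076 | iter i=4: | s := 2076 | iter i=5: | s := 2076 | iter i=6: | s := 2076 | iter i=7: | s := 2076 | iter i=8: | s := 2076 | u := 2082 | result 4152 | eval_b: u := -72 | t := -48 | ((max(0, (-0)) + (y * u)) >= (y + 4)): true | y := 288 | v := 0 | v := -42 | iter k=0: | v := 318 | iter k=1: | v := 678 | iter k=2: | v := 1038 | iter i=1: | v := 996 | iter k=0: | v := 1356 | iter k=1: | v := 1716 | iter k=2: | v := 2076 | r := 0 | iter i=3: | r := 2066 | iter i=4: | r := 2068 | iter i=5: | r := 2070 | iter i=6: | r := 2072 | iter i=7: | r := 2074 | iter i=8: | r := 2076 | u := 2082 | result 4152 — matching result 4152.
Across all 24 domain points the two functions coincide.
verdict: equivalent


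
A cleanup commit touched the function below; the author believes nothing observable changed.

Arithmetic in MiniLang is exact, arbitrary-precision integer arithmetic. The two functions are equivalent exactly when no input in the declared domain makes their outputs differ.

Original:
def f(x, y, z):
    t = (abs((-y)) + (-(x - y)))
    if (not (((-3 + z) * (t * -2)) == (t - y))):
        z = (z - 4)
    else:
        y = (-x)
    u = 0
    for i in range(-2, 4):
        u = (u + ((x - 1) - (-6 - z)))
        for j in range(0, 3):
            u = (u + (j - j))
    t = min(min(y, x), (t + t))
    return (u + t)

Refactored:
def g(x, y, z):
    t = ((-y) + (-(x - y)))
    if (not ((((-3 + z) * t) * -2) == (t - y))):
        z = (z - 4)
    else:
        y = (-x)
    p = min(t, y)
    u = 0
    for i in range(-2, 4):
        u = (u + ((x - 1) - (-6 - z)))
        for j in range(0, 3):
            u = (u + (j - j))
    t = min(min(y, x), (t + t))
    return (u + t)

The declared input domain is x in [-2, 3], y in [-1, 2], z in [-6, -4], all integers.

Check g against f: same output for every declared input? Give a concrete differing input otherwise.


On input x=1, y=1, z=-6, f returns -23 while g returns -26.
verdict: not equivalent; witness: x=1, y=1, z=-6


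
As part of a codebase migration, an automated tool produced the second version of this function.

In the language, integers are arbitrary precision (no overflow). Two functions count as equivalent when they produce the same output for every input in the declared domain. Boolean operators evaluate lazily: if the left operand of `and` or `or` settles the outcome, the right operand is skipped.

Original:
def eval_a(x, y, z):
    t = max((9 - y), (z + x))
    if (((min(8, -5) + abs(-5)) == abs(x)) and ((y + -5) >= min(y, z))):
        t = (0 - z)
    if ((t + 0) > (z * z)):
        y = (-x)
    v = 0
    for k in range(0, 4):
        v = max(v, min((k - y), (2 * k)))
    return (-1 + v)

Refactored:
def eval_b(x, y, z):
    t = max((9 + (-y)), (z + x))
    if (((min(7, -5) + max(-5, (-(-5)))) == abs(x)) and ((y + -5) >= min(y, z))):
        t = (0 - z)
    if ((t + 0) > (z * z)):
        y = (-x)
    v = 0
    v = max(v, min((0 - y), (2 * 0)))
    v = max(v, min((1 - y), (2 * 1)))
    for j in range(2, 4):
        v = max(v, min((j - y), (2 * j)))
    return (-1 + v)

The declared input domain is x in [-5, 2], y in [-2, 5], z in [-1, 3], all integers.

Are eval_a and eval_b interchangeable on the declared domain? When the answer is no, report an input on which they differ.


Equivalent. The one real change (`8` became `7`) has no effect anywhere in the declared ranges.
Checked all 320 inputs in the declared domain: the outputs agree on every one.
One worked example (x=2, y=3, z=-1) — eval_a: t=6, then (((min(8, -5) + abs(-5)) == abs(x)) and ((y + -5) >= min(y, z))) is false, then ((t + 0) > (z * z)) is true, then y=-2, then v=0, then (k=0), then v=0, then (k=1), then v=2, then (k=2), then v=4, then (k=3), then v=5, then returns 4; eval_b: t=6, then (((min(7, -5) + max(-5, (-(-5)))) == abs(x)) and ((y + -5) >= min(y, z))) is false, then ((t + 0) > (z * z)) is true, then y=-2, then v=0, then v=0, then v=2, then (j=2), then v=4, then (j=3), then v=5, then returns 4; agreement on 4.
verdict: equivalent


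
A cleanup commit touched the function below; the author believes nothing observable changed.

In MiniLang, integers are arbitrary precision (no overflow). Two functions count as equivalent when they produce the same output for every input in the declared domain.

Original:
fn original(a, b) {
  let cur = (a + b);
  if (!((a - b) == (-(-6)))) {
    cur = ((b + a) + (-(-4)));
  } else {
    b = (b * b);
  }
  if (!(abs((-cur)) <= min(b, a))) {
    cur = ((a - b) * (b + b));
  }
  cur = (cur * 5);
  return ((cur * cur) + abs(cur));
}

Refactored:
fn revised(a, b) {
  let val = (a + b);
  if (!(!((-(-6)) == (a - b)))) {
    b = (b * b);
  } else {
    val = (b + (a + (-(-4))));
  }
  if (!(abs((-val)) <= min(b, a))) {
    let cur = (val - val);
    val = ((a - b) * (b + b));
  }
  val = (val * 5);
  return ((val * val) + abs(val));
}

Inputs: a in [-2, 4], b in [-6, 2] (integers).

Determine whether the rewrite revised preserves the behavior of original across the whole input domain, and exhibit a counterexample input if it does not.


This is a faithful refactor — statement counts differ; and arithmetic usage differs; and boolean connective usage differs; and local variable names differ, but the computed results match everywhere.
Spot check at a=3, b=1 — original: cur=4, then (!((a - b) == (-(-6)))) is true, then cur=8, then (!(abs((-cur)) <= min(b, a))) is true, then cur=4, then cur=20, then returns 420. revised: val=4, then (!(!((-(-6)) == (a - b)))) is false, then val=8, then (!(abs((-val)) <= min(b, a))) is true, then cur=0, then val=4, then val=20, then returns 420. Both give 420.
Sweeping the whole domain (63 inputs) finds no disagreement.
verdict: equivalent


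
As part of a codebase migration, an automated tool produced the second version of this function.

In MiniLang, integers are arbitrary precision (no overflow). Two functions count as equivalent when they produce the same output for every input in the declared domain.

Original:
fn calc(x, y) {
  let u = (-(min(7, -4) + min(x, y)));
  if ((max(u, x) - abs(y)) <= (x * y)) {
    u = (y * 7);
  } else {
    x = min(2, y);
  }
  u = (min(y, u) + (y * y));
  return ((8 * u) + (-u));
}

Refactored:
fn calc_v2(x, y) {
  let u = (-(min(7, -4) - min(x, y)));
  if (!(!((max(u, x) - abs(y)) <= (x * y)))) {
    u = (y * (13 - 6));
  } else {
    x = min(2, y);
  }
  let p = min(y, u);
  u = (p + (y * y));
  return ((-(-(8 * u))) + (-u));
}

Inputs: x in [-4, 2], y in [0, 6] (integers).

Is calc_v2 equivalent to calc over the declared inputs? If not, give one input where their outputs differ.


Try x=-4, y=1.
calc: u=8, then ((max(u, x) - abs(y)) <= (x * y)) is false, then x=1, then u=2, then returns 14
calc_v2: u=0, then (!(!((max(u, x) - abs(y)) <= (x * y)))) is false, then x=1, then p=0, then u=1, then returns 7
14 != 7, so the rewrite changes behavior.
verdict: not equivalent; witness: x=-4, y=1


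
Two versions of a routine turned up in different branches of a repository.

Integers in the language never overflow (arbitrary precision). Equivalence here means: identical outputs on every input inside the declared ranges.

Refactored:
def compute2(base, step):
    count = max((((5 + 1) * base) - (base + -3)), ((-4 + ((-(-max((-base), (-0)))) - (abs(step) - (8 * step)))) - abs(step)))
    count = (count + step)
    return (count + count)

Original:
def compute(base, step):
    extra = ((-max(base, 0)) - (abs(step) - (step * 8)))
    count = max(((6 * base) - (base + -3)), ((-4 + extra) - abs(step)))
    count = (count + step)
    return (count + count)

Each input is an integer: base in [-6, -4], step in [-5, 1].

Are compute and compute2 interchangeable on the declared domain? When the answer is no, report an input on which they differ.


Try base=-6, step=-2.
compute: extra = -18; count = -24; count = -26; return -52
compute2: count = -18; count = -20; return -40
-52 vs -40 — the two versions disagree here.
verdict: not equivalent; witness: base=-6, step=-2


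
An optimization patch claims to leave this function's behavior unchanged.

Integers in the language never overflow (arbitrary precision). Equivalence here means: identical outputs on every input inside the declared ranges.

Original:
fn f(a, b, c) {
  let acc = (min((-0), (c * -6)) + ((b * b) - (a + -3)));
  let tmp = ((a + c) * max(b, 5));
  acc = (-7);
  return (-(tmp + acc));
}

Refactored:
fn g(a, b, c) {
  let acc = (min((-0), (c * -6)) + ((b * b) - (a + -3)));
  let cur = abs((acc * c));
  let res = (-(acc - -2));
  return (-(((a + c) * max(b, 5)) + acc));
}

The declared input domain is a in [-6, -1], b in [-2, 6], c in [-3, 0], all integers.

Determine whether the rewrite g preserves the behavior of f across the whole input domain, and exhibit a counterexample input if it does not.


Take a=-6, b=-2, c=-3.
f: acc=13, then tmp=-45, then acc=-7, then returns 52
g: acc=13, then cur=39, then res=-15, then returns 32
52 against 32: the behavior changed.
verdict: not equivalent; witness: a=-6, b=-2, c=-3


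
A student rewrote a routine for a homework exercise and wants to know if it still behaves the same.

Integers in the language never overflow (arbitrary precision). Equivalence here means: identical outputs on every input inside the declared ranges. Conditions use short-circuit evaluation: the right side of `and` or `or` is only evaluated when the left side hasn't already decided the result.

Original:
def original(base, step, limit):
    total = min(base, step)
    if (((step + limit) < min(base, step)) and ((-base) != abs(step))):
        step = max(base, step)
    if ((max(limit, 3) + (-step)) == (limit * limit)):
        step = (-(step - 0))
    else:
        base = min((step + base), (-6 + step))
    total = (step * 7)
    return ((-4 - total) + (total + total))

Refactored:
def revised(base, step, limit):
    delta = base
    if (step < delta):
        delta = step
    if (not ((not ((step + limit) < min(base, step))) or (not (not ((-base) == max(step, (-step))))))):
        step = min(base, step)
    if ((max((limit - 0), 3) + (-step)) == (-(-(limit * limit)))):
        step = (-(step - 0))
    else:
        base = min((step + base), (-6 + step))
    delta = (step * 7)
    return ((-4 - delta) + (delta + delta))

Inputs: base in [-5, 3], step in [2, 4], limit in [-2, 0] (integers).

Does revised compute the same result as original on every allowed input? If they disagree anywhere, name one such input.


Not equivalent: base=1, step=2, limit=-2 separates them (10 vs 3).
original: total=1, then (((step + limit) < min(base, step)) and ((-base) != abs(step))) is true, then step=2, then ((max(limit, 3) + (-step)) == (limit * limit)) is false, then base=-4, then total=14, then returns 10
revised: delta=1, then (step < delta) is false, then (not ((not ((step + limit) < min(base, step))) or (not (not ((-base) == max(step, (-step))))))) is true, then step=1, then ((max((limit - 0), 3) + (-step)) == (-(-(limit * limit)))) is false, then base=-5, then delta=7, then returns 3
verdict: not equivalent; witness: base=1, step=2, limit=-2


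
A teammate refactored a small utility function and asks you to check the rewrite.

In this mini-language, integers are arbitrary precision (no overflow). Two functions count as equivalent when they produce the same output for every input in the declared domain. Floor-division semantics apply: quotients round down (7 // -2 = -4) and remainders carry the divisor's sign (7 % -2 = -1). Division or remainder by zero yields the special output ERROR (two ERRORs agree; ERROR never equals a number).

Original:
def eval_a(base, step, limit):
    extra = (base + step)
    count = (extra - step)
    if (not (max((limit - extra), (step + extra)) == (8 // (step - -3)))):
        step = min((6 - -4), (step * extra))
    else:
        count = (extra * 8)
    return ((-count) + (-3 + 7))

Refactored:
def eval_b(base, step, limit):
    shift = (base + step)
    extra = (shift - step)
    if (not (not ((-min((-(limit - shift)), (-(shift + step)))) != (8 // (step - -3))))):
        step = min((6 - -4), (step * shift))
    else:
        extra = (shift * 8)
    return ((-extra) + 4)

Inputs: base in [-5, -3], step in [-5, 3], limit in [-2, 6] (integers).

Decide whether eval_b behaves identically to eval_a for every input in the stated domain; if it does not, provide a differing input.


This is a faithful refactor — local variable names differ, boolean connective usage differs, arithmetic usage differs, min/max/abs usage differs, constant usage differs, comparison usage differs, but the computed results match everywhere.
One worked example (base=-4, step=-5, limit=4) — eval_a: extra = -9; count = -4; (not (max((limit - extra), (step + extra)) == (8 // (step - -3)))) -> true; step = 10; return 8; eval_b: shift = -9; extra = -4; (not (not ((-min((-(limit - shift)), (-(shift + step)))) != (8 // (step - -3))))) -> true; step = 10; return 8; agreement on 8.
Checked all 243 inputs in the declared domain: the outputs agree on every one.
verdict: equivalent


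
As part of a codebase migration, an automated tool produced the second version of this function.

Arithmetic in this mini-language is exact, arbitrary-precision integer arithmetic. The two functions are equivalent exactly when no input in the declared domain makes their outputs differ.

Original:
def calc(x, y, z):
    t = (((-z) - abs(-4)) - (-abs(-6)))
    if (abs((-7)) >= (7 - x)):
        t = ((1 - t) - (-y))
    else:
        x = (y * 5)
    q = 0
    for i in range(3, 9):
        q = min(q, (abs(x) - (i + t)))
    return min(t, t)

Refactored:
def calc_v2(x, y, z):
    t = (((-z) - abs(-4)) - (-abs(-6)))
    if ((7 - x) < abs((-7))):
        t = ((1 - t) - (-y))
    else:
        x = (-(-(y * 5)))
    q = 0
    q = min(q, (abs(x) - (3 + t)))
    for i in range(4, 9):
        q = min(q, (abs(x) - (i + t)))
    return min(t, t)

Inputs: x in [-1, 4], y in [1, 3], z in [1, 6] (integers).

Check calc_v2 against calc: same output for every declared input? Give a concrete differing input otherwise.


Consider the input x=0, y=1, z=2.
calc: t=0, then (abs((-7)) >= (7 - x)) is true, then t=2, then q=0, then (i=3), then q=-5, then (i=4), then q=-6, then (i=5), then q=-7, then (i=6), then q=-8, then (i=7), then q=-9, then (i=8), then q=-10, then returns 2
calc_v2: t=0, then ((7 - x) < abs((-7))) is false, then x=5, then q=0, then q=0, then (i=4), then q=0, then (i=5), then q=0, then (i=6), then q=-1, then (i=7), then q=-2, then (i=8), then q=-3, then returns 0
2 vs 0 — the two versions disagree here.
verdict: not equivalent; witness: x=0, y=1, z=2


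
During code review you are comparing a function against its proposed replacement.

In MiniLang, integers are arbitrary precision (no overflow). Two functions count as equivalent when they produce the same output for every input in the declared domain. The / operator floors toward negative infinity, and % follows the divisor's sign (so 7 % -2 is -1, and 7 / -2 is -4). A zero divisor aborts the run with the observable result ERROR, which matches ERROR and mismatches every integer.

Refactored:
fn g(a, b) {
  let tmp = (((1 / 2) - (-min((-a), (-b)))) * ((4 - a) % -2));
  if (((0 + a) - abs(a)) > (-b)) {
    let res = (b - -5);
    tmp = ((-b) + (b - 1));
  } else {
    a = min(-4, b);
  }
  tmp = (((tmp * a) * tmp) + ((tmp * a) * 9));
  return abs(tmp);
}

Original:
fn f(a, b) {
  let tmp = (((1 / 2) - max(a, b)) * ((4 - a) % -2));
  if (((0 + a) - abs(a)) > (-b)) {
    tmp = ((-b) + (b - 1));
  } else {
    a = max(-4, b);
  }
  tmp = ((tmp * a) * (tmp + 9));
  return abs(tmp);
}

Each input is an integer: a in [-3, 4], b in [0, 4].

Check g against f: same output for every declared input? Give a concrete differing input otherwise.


Not equivalent: a=-3, b=1 separates them (10 vs 40).
f: tmp=1, then (((0 + a) - abs(a)) > (-b)) is false, then a=1, then tmp=10, then returns 10
g: tmp=1, then (((0 + a) - abs(a)) > (-b)) is false, then a=-4, then tmp=-40, then returns 40
verdict: not equivalent; witness: a=-3, b=1


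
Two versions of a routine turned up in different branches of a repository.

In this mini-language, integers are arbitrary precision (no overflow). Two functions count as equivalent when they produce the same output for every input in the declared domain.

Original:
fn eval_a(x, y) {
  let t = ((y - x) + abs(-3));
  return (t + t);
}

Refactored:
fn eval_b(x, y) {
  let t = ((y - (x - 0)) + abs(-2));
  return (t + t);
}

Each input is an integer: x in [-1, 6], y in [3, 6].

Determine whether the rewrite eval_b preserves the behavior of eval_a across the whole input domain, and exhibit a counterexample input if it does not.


Take x=-1, y=3.
eval_a: t becomes 7; next final value 14
eval_b: t becomes 6; next final value 12
14 vs 12 — the two versions disagree here.
verdict: not equivalent; witness: x=-1, y=3


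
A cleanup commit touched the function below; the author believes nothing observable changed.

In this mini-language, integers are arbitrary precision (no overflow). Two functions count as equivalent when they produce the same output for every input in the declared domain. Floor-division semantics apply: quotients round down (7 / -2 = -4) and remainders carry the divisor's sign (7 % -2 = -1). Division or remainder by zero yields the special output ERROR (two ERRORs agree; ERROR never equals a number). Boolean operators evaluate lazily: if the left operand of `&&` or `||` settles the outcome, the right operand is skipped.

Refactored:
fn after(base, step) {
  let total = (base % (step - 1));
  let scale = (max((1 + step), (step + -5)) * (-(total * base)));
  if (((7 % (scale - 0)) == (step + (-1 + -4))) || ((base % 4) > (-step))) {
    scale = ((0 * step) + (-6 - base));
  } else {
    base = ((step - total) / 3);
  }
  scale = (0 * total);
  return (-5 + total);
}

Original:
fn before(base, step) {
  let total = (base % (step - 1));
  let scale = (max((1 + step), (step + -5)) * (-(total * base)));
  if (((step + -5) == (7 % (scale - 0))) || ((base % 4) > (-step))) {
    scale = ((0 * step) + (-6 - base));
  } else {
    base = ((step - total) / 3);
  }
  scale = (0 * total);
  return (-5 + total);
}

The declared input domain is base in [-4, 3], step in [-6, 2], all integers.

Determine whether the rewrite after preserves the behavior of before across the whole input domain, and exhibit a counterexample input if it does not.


Reading the diff, among the changes: constant usage differs; arithmetic usage differs.
Tracing base=2, step=1: before: division by zero -> ERROR | after: division by zero -> ERROR — matching result ERROR.
An exhaustive pass over the 72 declared inputs shows identical outputs.
verdict: equivalent


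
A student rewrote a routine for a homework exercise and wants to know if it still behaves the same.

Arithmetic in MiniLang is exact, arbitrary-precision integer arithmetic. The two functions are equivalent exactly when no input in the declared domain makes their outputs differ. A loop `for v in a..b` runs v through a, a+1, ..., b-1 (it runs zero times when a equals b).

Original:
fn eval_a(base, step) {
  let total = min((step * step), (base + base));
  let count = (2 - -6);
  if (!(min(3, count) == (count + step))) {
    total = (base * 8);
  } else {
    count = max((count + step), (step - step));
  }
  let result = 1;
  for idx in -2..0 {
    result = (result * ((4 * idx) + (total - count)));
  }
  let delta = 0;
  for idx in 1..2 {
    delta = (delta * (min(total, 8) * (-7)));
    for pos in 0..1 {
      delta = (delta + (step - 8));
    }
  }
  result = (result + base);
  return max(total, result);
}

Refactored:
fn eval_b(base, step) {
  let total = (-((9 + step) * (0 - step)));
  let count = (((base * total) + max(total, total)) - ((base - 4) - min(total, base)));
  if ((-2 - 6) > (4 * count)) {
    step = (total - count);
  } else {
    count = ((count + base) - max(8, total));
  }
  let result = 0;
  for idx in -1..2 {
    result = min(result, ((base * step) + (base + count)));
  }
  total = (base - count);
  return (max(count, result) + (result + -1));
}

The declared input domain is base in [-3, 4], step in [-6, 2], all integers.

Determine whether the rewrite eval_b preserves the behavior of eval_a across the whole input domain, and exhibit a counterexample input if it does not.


The rewrite breaks on base=-3, step=-6, where the results are 1437 and 13.
eval_a: total=-6, then count=8, then (!(min(3, count) == (count + step))) is true, then total=-24, then result=1, then (idx=-2), then result=-40, then (idx=-1), then result=1440, then delta=0, then (idx=1), then delta=0, then (pos=0), then delta=-14, then result=1437, then returns 1437
eval_b: total=-18, then count=25, then ((-2 - 6) > (4 * count)) is false, then count=14, then result=0, then (idx=-1), then result=0, then (idx=0), then result=0, then (idx=1), then result=0, then total=-17, then returns 13
verdict: not equivalent; witness: base=-3, step=-6


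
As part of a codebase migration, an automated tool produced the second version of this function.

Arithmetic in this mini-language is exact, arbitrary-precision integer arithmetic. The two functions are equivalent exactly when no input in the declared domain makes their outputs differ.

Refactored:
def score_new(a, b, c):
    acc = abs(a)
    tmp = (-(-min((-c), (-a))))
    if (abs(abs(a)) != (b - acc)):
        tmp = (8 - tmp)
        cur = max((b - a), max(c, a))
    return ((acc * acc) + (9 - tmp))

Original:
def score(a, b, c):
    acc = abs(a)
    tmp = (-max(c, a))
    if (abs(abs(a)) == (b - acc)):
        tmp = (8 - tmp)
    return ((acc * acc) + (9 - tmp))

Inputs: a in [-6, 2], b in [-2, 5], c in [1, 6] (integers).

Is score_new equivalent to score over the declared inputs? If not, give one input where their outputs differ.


Consider the input a=-6, b=-2, c=1.
score: acc becomes 6; next tmp becomes -1; next (abs(abs(a)) == (b - acc)) evaluates to false; next final value 46
score_new: acc becomes 6; next tmp becomes -1; next (abs(abs(a)) != (b - acc)) evaluates to true; next tmp becomes 9; next cur becomes 4; next final value 36
46 and 36 differ, so these are not the same function on this domain.
verdict: not equivalent; witness: a=-6, b=-2, c=1


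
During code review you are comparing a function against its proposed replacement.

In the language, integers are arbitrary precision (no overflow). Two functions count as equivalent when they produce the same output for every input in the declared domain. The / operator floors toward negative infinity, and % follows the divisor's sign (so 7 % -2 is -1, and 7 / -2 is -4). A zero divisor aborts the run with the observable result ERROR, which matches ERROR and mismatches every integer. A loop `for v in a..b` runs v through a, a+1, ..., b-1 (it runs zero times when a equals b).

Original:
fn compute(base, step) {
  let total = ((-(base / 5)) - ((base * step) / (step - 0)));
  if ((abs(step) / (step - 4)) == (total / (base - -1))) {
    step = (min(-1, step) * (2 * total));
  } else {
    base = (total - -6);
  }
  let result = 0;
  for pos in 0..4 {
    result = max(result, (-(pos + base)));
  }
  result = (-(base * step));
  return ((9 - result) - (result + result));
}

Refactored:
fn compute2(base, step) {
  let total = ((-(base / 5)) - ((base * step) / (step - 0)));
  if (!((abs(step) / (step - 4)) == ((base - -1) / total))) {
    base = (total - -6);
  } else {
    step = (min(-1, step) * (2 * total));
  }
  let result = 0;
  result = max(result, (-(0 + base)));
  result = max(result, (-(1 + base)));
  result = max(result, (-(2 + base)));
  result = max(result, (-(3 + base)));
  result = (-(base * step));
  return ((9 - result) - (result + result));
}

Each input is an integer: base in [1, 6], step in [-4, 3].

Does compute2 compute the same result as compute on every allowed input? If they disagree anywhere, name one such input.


The rewrite breaks on base=1, step=-4, where the results are 33 and -51.
compute: total=-1, then ((abs(step) / (step - 4)) == (total / (base - -1))) is true, then step=8, then result=0, then (pos=0), then result=0, then (pos=1), then result=0, then (pos=2), then result=0, then (pos=3), then result=0, then result=-8, then returns 33
compute2: total=-1, then (!((abs(step) / (step - 4)) == ((base - -1) / total))) is true, then base=5, then result=0, then result=0, then result=0, then result=0, then result=0, then result=20, then returns -51
verdict: not equivalent; witness: base=1, step=-4


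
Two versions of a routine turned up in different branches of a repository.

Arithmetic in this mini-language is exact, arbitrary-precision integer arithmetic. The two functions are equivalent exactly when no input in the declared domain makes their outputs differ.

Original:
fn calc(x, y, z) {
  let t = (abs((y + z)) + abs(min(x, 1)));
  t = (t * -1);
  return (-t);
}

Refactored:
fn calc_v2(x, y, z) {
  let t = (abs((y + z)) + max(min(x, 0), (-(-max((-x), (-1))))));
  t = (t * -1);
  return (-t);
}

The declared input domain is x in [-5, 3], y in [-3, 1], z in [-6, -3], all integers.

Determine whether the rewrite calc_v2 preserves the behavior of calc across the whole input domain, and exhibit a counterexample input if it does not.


Run the pair on x=1, y=-3, z=-6.
calc: t=10, then t=-10, then returns 10
calc_v2: t=9, then t=-9, then returns 9
10 vs 9 — the two versions disagree here.
verdict: not equivalent; witness: x=1, y=-3, z=-6


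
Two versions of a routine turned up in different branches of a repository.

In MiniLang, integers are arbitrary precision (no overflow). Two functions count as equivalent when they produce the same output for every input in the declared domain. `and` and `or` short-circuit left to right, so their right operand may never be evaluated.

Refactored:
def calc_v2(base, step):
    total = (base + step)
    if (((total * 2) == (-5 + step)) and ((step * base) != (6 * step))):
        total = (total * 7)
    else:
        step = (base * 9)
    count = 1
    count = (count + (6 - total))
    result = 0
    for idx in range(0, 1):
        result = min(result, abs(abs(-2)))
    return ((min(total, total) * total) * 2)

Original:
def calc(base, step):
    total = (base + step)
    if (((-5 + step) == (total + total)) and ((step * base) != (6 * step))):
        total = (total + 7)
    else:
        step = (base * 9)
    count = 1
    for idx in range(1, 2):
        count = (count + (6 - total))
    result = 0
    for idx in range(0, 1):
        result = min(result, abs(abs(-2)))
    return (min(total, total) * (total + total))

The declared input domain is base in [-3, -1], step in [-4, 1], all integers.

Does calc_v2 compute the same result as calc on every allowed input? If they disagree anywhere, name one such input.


Evaluate both at base=-3, step=1.
calc: total=-2, then (((-5 + step) == (total + total)) and ((step * base) != (6 * step))) is true, then total=5, then count=1, then (idx=1), then count=2, then result=0, then (idx=0), then result=0, then returns 50
calc_v2: total=-2, then (((total * 2) == (-5 + step)) and ((step * base) != (6 * step))) is true, then total=-14, then count=1, then count=21, then result=0, then (idx=0), then result=0, then returns 392
50 != 392, so the rewrite changes behavior.
verdict: not equivalent; witness: base=-3, step=1


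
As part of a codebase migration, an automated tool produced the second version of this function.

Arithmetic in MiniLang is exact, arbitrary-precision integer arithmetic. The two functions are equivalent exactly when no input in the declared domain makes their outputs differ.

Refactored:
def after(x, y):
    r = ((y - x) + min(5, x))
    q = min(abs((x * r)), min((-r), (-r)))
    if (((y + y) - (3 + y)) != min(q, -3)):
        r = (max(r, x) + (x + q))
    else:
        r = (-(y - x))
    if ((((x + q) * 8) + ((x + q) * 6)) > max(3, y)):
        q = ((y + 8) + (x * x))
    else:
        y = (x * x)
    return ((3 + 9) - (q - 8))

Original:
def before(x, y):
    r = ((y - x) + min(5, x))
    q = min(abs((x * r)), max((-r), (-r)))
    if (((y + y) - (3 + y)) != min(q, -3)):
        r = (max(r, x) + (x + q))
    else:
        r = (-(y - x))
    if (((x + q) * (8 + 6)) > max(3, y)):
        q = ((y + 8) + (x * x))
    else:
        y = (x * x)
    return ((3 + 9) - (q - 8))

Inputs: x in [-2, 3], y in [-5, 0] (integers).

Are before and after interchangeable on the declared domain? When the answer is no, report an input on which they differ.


Equivalent. The suspicious edit (`max((-r), (-r))` became `min((-r), (-r))`) never changes the result for any input inside the declared domain.
Sweeping the whole domain (36 inputs) finds no disagreement.
Spot check at x=-1, y=0 — before: r=0, then q=0, then (((y + y) - (3 + y)) != min(q, -3)) is false, then r=-1, then (((x + q) * (8 + 6)) > max(3, y)) is false, then y=1, then returns 20. after: r=0, then q=0, then (((y + y) - (3 + y)) != min(q, -3)) is false, then r=-1, then ((((x + q) * 8) + ((x + q) * 6)) > max(3, y)) is false, then y=1, then returns 20. Both give 20.
verdict: equivalent


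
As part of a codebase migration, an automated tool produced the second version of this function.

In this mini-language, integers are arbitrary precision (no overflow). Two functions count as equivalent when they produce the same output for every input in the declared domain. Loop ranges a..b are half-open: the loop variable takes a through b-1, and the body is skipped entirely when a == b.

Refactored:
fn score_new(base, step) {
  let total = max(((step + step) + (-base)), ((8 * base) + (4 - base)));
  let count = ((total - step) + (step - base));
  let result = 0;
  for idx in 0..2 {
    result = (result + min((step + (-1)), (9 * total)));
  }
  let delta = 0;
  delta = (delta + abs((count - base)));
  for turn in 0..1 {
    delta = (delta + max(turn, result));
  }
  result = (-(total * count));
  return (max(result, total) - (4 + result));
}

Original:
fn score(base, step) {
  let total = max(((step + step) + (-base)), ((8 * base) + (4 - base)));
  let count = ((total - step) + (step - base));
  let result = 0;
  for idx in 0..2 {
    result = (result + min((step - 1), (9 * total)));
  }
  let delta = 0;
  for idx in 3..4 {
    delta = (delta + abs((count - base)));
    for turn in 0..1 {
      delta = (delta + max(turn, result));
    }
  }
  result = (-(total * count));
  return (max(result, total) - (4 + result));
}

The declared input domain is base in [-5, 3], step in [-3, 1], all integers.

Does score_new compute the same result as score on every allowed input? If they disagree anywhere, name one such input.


Differences: loop structure differs; and statement counts differ; and arithmetic usage differs — yet all 45 inputs agree.
verdict: equivalent


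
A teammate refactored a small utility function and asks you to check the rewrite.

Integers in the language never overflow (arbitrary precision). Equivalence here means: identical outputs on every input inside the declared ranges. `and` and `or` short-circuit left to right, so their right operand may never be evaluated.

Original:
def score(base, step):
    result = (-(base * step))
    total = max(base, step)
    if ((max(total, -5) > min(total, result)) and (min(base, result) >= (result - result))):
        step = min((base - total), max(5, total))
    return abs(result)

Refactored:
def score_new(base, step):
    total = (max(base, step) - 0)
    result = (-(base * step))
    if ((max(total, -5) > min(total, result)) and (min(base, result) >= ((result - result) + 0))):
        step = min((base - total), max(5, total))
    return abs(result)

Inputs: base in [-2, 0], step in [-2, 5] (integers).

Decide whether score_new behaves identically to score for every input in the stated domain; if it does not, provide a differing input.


Differences: constant usage differs; arithmetic usage differs — yet all 24 inputs agree.
verdict: equivalent
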